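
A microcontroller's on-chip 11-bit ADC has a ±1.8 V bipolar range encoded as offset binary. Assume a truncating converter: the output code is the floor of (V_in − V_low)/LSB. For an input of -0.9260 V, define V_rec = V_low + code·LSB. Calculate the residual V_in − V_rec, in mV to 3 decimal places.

0.367 mV

Step size: 3.6 V ÷ 2^11 = 1.758 mV.
Scaled input = 497.2089 LSBs, so code = 497.
Reconstructed: -0.92636719 V.
Difference: 0.000367188 V → 0.367 mV.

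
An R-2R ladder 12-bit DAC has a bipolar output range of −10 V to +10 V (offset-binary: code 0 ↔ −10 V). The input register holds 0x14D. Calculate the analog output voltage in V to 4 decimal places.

-8.3740 V

LSB = 20 V / 2^12 = 4.883 mV.
Code 0x14D = 333 decimal.
V_out = (−10) + 333 × 0.00488281 V = -8.37402 V.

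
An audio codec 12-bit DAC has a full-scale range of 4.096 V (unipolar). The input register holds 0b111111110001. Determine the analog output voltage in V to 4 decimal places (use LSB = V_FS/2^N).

LSB = 4.096 V / 2^12 = 1.000 mV.
Code 0b111111110001 = 4081 decimal.
V_out = 0 + 4081 × 0.001 V = 4.081 V.

4.0810 V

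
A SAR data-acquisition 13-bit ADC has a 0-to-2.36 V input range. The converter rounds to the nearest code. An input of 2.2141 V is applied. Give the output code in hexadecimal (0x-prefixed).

code 0x1E06 (decimal 7686)

LSB = 2.36 V / 8192 = 288.09 µV.
Input sits at 7685.554 steps above V_low.
So the output code is 7686.
In hexadecimal (0x-prefixed): 0x1E06.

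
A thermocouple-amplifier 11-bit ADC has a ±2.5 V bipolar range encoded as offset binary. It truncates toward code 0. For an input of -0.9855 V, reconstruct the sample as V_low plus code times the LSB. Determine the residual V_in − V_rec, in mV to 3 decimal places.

0.828 mV

LSB = 5/2^11 = 2.441 mV.
(V_in − V_low)/LSB = (-0.9855 − (−2.5))/0.00244141 = 620.3392 → code 620 (floor).
Code 620 maps back to (−2.5) + 620×0.00244141 V = -0.98632812 V.
Difference: 0.000828125 V → 0.828 mV.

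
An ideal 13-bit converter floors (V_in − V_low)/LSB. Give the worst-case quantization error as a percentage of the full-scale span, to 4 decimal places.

0.0122 %

Truncating → worst-case error = 1 LSB = V_FS/2^13, so 100/8192 = 0.012207 % of full scale.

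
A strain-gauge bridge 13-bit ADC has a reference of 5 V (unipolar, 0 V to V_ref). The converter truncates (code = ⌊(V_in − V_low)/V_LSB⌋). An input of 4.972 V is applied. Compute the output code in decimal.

code 8146

Full-scale span = 5 V; LSB = 5/2^13 = 0.610 mV.
(V_in − V_low)/LSB = (4.972 − 0) / 0.000610352 = 8146.125.
⌊·⌋(8146.125) = 8146.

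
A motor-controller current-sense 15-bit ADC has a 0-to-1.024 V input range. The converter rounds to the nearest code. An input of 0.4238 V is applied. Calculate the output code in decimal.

With 32768 levels over 1.024 V, one step is 31.25 µV.
(0.4238 − 0) / 3.125e-05 = 13561.600 LSBs.
round(13561.600) = 13562.

code 13562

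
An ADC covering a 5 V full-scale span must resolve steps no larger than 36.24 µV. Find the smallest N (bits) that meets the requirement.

Number of steps required ≥ 5 V / 36.24 µV = 137969.09.
Need 2^N ≥ 137969.09; 2^17 = 131072, 2^18 = 262144.
Minimum N = 18.

18 bits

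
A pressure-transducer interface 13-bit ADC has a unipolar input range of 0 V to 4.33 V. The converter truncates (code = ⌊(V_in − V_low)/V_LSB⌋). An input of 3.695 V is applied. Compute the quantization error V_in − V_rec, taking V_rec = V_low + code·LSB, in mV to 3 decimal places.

0.334 mV

LSB = 4.33/2^13 = 0.529 mV.
Scaled input = 6990.6328 LSBs, so code = 6990.
V_rec = 0 + 6990·0.000528564 = 3.6946655 V.
Error = 3.695 − 3.6946655 = 0.000334473 V = 0.334 mV.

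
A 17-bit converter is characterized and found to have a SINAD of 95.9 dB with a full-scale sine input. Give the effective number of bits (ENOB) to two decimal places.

15.64 bits

ENOB = (SINAD − 1.76) / 6.02 = (95.9 − 1.76)/6.02 = 15.638.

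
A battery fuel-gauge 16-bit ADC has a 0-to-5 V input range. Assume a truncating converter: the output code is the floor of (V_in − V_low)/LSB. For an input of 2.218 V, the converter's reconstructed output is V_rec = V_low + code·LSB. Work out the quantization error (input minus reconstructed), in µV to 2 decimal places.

One LSB is 5 V / 65536 = 76.29 µV.
(V_in − V_low)/LSB = (2.218 − 0)/7.62939e-05 = 29071.7696 → code 29071 (floor).
Reconstructed: 2.2179413 V.
V_in − V_rec = 5.87158e-05 V = 58.72 µV.

58.72 µV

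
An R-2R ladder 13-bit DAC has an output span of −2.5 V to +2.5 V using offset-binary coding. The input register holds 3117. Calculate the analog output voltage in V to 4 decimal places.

-0.5975 V

LSB = 5 V / 2^13 = 0.610 mV.
V_out = (−2.5) + 3117 × 0.000610352 V = -0.597534 V.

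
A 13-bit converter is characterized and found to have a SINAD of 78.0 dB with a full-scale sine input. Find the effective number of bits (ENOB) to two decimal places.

12.66 bits

ENOB = (SINAD − 1.76) / 6.02 = (78.0 − 1.76)/6.02 = 12.664.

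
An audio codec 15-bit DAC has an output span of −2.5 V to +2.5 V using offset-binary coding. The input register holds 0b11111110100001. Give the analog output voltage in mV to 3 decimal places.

-14.496 mV

LSB = 5 V / 2^15 = 152.59 µV.
Code 0b11111110100001 = 16289 decimal.
V_out = (−2.5) + 16289 × 0.000152588 V = -0.0144958 V.
= -14.496 mV.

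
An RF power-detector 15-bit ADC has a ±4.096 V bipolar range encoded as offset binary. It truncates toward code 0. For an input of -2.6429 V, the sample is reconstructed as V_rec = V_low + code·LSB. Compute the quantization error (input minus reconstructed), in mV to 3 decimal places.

One LSB is 8.192 V / 32768 = 250.00 µV.
(-2.6429 − (−4.096))/0.00025 = 5812.4000; ⌊·⌋ gives code 5812.
Code 5812 maps back to (−4.096) + 5812×0.00025 V = -2.643 V.
Difference: 0.0001 V → 0.100 mV.

0.100 mV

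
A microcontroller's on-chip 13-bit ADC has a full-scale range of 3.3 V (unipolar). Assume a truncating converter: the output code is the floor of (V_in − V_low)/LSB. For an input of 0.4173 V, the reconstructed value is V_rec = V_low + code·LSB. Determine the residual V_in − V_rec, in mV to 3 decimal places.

LSB = 3.3/2^13 = 402.83 µV.
(0.4173 − 0)/0.000402832 = 1035.9156; ⌊·⌋ gives code 1035.
V_rec = 0 + 1035·0.000402832 = 0.41693115 V.
V_in − V_rec = 0.000368848 V = 0.369 mV.

0.369 mV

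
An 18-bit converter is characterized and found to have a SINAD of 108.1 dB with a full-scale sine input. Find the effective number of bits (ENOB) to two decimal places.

ENOB = (SINAD − 1.76) / 6.02 = (108.1 − 1.76)/6.02 = 17.664.

17.66 bits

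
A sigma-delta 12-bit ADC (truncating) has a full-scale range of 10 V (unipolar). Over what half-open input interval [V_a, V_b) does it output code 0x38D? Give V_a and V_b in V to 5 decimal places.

LSB = 10/2^12 = 2.441 mV.
Code 0x38D = 909 decimal.
V_a = V_low + 909·LSB = 2.21924 V; V_b = V_low + 910·LSB = 2.22168 V.

[2.21924 V, 2.22168 V)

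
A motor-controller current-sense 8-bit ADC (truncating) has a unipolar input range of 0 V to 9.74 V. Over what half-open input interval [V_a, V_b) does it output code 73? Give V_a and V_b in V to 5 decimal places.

[2.77742 V, 2.81547 V)

LSB = 9.74/2^8 = 38.047 mV.
V_a = V_low + 73·LSB = 2.77742 V; V_b = V_low + 74·LSB = 2.81547 V.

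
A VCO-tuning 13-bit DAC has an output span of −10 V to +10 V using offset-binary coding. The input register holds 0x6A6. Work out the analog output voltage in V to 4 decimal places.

-5.8447 V

LSB = 20 V / 2^13 = 2.441 mV.
Code 0x6A6 = 1702 decimal.
V_out = (−10) + 1702 × 0.00244141 V = -5.84473 V.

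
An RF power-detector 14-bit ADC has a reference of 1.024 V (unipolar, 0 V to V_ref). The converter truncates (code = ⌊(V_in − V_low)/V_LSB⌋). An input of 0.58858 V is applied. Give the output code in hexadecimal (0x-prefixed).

code 0x24C9 (decimal 9417)

With 16384 levels over 1.024 V, one step is 62.50 µV.
Input sits at 9417.280 steps above V_low.
So the output code is 9417.
In hexadecimal (0x-prefixed): 0x24C9.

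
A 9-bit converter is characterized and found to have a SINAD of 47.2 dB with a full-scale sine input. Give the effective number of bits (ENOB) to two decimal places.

7.55 bits

ENOB = (SINAD − 1.76) / 6.02 = (47.2 − 1.76)/6.02 = 7.548.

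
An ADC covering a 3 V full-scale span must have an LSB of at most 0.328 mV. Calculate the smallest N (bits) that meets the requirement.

Number of steps required ≥ 3 V / 0.328 mV = 9146.34.
Need 2^N ≥ 9146.34; 2^13 = 8192, 2^14 = 16384.
Minimum N = 14.

14 bits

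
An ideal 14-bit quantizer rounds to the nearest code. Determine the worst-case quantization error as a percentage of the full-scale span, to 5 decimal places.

Rounding → worst-case error = ½ LSB = V_FS/2^15, so 100/32768 = 0.00305176 % of full scale.

0.00305 %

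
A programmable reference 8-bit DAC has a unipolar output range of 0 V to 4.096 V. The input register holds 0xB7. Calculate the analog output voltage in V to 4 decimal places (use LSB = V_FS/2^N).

LSB = 4.096 V / 2^8 = 16.000 mV.
Code 0xB7 = 183 decimal.
V_out = 0 + 183 × 0.016 V = 2.928 V.

2.9280 V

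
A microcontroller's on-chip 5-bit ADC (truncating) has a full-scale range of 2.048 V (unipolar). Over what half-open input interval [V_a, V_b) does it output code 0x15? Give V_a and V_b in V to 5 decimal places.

[1.34400 V, 1.40800 V)

LSB = 2.048/2^5 = 64.000 mV.
Code 0x15 = 21 decimal.
V_a = V_low + 21·LSB = 1.344 V; V_b = V_low + 22·LSB = 1.408 V.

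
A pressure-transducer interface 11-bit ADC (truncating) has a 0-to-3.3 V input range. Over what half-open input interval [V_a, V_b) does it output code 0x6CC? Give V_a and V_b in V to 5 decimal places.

[2.80371 V, 2.80532 V)

LSB = 3.3/2^11 = 1.611 mV.
Code 0x6CC = 1740 decimal.
V_a = V_low + 1740·LSB = 2.80371 V; V_b = V_low + 1741·LSB = 2.80532 V.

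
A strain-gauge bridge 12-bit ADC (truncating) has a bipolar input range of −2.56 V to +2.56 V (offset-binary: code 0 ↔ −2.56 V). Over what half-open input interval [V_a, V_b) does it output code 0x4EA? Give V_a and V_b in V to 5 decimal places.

LSB = 5.12/2^12 = 1.250 mV.
Code 0x4EA = 1258 decimal.
V_a = V_low + 1258·LSB = -0.9875 V; V_b = V_low + 1259·LSB = -0.98625 V.

[-0.98750 V, -0.98625 V)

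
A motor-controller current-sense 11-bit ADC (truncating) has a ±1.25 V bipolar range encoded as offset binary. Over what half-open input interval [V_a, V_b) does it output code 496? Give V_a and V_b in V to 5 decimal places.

[-0.64453 V, -0.64331 V)

LSB = 2.5/2^11 = 1.221 mV.
V_a = V_low + 496·LSB = -0.644531 V; V_b = V_low + 497·LSB = -0.643311 V.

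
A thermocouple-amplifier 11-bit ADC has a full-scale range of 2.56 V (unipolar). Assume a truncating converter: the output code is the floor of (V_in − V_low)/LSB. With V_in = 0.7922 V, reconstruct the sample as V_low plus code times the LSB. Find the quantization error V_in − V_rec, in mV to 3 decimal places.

LSB = 2.56/2^11 = 1.250 mV.
Scaled input = 633.7600 LSBs, so code = 633.
Reconstructed: 0.79125 V.
Difference: 0.00095 V → 0.950 mV.

0.950 mV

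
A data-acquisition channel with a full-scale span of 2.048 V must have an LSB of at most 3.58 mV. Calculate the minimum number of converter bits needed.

Number of steps required ≥ 2.048 V / 3.58 mV = 572.07.
Need 2^N ≥ 572.07; 2^9 = 512, 2^10 = 1024.
Minimum N = 10.

10 bits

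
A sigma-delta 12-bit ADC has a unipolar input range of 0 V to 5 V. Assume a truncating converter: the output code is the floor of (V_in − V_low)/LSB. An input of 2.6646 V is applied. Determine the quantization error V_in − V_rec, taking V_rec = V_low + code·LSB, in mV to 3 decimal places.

Step size: 5 V ÷ 2^12 = 1.221 mV.
(2.6646 − 0)/0.0012207 = 2182.8403; ⌊·⌋ gives code 2182.
Reconstructed: 2.6635742 V.
V_in − V_rec = 0.00102578 V = 1.026 mV.

1.026 mV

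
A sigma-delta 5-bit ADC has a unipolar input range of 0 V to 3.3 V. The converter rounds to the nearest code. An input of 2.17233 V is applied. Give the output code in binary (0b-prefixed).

code 0b10101 (decimal 21)

With 32 levels over 3.3 V, one step is 103.125 mV.
(V_in − V_low)/LSB = (2.17233 − 0) / 0.103125 = 21.065.
So the output code is 21.
In binary (0b-prefixed): 0b10101.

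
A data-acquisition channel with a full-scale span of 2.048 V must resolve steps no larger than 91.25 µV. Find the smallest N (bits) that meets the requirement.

15 bits

Number of steps required ≥ 2.048 V / 91.25 µV = 22443.84.
Need 2^N ≥ 22443.84; 2^14 = 16384, 2^15 = 32768.
Minimum N = 15.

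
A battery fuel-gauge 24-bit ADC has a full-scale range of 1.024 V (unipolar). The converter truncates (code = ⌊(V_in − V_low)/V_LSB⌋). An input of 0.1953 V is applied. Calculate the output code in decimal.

Full-scale span = 1.024 V; LSB = 1.024/2^24 = 0.06 µV.
(V_in − V_low)/LSB = (0.1953 − 0) / 6.10352e-08 = 3199795.200.
So the output code is 3199795.

code 3199795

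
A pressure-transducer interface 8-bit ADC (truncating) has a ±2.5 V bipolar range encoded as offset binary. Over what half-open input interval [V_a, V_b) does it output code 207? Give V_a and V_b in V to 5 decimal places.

[1.54297 V, 1.56250 V)

LSB = 5/2^8 = 19.531 mV.
V_a = V_low + 207·LSB = 1.54297 V; V_b = V_low + 208·LSB = 1.5625 V.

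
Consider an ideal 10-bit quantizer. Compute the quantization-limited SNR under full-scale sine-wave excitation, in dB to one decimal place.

SNR ≈ 6.02·N + 1.76 dB = 6.02·10 + 1.76 = 61.96 dB.

62.0 dB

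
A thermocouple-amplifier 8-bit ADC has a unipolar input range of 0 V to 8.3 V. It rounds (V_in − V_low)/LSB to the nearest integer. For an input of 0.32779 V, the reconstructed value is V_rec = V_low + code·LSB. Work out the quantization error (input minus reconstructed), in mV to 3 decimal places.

Step size: 8.3 V ÷ 2^8 = 32.422 mV.
(0.32779 − 0)/0.0324219 = 10.1101; round gives code 10.
Code 10 maps back to 0 + 10×0.0324219 V = 0.32421875 V.
Difference: 0.00357125 V → 3.571 mV.

3.571 mV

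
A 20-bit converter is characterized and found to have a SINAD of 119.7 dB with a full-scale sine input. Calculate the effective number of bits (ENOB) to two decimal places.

ENOB = (SINAD − 1.76) / 6.02 = (119.7 − 1.76)/6.02 = 19.591.

19.59 bits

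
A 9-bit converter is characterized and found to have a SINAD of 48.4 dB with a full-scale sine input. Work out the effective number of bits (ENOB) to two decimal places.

7.75 bits

ENOB = (SINAD − 1.76) / 6.02 = (48.4 − 1.76)/6.02 = 7.748.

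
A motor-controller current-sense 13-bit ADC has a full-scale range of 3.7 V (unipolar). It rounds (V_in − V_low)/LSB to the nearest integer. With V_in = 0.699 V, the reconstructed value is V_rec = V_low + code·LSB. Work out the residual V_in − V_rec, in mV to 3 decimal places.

One LSB is 3.7 V / 8192 = 451.66 µV.
(V_in − V_low)/LSB = (0.699 − 0)/0.00045166 = 1547.6238 → code 1548 (round).
V_rec = 0 + 1548·0.00045166 = 0.69916992 V.
V_in − V_rec = -0.000169922 V = -0.170 mV.

-0.170 mV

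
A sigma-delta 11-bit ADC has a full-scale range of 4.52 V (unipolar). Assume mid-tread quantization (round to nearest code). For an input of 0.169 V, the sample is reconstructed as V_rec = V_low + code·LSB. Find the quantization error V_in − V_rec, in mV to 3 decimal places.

-0.941 mV

Step size: 4.52 V ÷ 2^11 = 2.207 mV.
(V_in − V_low)/LSB = (0.169 − 0)/0.00220703 = 76.5735 → code 77 (round).
Code 77 maps back to 0 + 77×0.00220703 V = 0.16994141 V.
V_in − V_rec = -0.000941406 V = -0.941 mV.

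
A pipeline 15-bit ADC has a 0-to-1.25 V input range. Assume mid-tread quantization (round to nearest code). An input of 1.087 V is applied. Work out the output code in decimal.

LSB = 1.25 V / 32768 = 38.15 µV.
(1.087 − 0) / 3.8147e-05 = 28495.053 LSBs.
So the output code is 28495.

code 28495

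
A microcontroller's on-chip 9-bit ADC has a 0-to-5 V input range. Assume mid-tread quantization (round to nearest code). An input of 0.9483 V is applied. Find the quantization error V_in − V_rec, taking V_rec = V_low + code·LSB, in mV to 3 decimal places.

One LSB is 5 V / 512 = 9.766 mV.
Scaled input = 97.1059 LSBs, so code = 97.
Code 97 maps back to 0 + 97×0.00976562 V = 0.94726562 V.
Difference: 0.00103437 V → 1.034 mV.

1.034 mV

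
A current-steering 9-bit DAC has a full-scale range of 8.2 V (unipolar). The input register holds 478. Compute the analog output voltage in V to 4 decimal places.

7.6555 V

LSB = 8.2 V / 2^9 = 16.016 mV.
V_out = 0 + 478 × 0.0160156 V = 7.65547 V.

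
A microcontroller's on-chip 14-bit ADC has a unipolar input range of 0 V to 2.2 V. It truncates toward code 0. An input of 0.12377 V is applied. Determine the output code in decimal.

Full-scale span = 2.2 V; LSB = 2.2/2^14 = 134.28 µV.
Input sits at 921.749 steps above V_low.
⌊·⌋(921.749) = 921.

code 921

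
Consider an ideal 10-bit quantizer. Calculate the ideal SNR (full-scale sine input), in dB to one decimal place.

SNR ≈ 6.02·N + 1.76 dB = 6.02·10 + 1.76 = 61.96 dB.

62.0 dB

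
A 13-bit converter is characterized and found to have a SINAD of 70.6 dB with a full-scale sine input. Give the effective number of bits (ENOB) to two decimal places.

ENOB = (SINAD − 1.76) / 6.02 = (70.6 − 1.76)/6.02 = 11.435.

11.44 bits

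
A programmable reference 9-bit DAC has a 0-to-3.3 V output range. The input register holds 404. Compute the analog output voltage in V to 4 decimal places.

2.6039 V

LSB = 3.3 V / 2^9 = 6.445 mV.
V_out = 0 + 404 × 0.00644531 V = 2.60391 V.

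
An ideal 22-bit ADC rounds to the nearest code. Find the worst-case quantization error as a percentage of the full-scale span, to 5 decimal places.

Rounding → worst-case error = ½ LSB = V_FS/2^23, so 100/8388608 = 1.19209e-05 % of full scale.

0.00001 %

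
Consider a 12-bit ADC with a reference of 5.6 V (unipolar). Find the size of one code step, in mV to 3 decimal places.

1.367 mV

Full-scale span = 5.6 V.
LSB = 5.6 / 2^12 = 5.6 / 4096 = 0.00136719 V = 1.367 mV.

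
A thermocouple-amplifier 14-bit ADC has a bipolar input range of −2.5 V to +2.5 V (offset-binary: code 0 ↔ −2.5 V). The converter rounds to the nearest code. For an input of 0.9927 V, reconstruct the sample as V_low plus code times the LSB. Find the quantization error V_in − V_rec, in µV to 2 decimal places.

-36.82 µV

LSB = 5/2^14 = 305.18 µV.
Scaled input = 11444.8794 LSBs, so code = 11445.
V_rec = (−2.5) + 11445·0.000305176 = 0.99273682 V.
V_in − V_rec = -3.68164e-05 V = -36.82 µV.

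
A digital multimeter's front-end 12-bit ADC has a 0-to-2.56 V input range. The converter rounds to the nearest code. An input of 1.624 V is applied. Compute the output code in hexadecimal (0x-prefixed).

code 0xA26 (decimal 2598)

With 4096 levels over 2.56 V, one step is 0.625 mV.
Input sits at 2598.400 steps above V_low.
So the output code is 2598.
In hexadecimal (0x-prefixed): 0xA26.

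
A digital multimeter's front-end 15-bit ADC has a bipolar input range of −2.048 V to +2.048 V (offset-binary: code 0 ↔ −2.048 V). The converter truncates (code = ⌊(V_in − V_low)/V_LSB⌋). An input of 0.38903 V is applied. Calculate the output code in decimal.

Full-scale span = 4.096 V; LSB = 4.096/2^15 = 125.00 µV.
(0.38903 − (−2.048)) / 0.000125 = 19496.240 LSBs.
Floor → code 19496.

code 19496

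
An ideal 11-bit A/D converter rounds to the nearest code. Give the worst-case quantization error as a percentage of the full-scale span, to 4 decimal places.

0.0244 %

Rounding → worst-case error = ½ LSB = V_FS/2^12, so 100/4096 = 0.0244141 % of full scale.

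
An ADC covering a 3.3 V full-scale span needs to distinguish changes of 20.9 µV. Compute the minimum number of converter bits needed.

18 bits

Number of steps required ≥ 3.3 V / 20.9 µV = 157894.74.
Need 2^N ≥ 157894.74; 2^17 = 131072, 2^18 = 262144.
Minimum N = 18.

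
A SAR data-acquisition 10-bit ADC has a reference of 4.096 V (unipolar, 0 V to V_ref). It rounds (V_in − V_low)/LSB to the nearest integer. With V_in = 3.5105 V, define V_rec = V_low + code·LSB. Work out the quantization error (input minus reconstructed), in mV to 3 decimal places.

-1.500 mV

LSB = 4.096/2^10 = 4.000 mV.
(V_in − V_low)/LSB = (3.5105 − 0)/0.004 = 877.6250 → code 878 (round).
Code 878 maps back to 0 + 878×0.004 V = 3.512 V.
Difference: -0.0015 V → -1.500 mV.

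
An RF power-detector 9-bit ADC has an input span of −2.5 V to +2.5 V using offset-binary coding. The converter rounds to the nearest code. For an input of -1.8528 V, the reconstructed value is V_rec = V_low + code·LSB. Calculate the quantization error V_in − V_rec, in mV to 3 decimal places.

2.669 mV

One LSB is 5 V / 512 = 9.766 mV.
(V_in − V_low)/LSB = (-1.8528 − (−2.5))/0.00976562 = 66.2733 → code 66 (round).
Reconstructed: -1.8554688 V.
V_in − V_rec = 0.00266875 V = 2.669 mV.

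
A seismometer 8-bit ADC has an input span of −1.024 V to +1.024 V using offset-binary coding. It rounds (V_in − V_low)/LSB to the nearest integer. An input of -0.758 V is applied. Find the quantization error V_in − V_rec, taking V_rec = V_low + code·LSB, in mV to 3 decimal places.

2.000 mV

Step size: 2.048 V ÷ 2^8 = 8.000 mV.
Scaled input = 33.2500 LSBs, so code = 33.
Reconstructed: -0.76 V.
Error = -0.758 − (−0.76) = 0.002 V = 2.000 mV.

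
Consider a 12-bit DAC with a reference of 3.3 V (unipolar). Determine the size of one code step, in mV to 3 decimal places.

0.806 mV

Full-scale span = 3.3 V.
LSB = 3.3 / 2^12 = 3.3 / 4096 = 0.000805664 V = 0.806 mV.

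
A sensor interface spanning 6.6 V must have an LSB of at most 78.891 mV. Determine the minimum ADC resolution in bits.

7 bits

Number of steps required ≥ 6.6 V / 78.891 mV = 83.66.
Need 2^N ≥ 83.66; 2^6 = 64, 2^7 = 128.
Minimum N = 7.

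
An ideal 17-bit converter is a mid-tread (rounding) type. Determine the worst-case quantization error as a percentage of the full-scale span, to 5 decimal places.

Rounding → worst-case error = ½ LSB = V_FS/2^18, so 100/262144 = 0.00038147 % of full scale.

0.00038 %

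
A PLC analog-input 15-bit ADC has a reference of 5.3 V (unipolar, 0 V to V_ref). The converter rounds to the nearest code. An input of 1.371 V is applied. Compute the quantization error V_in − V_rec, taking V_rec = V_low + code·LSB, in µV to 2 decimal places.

64.94 µV

One LSB is 5.3 V / 32768 = 161.74 µV.
(1.371 − 0)/0.000161743 = 8476.4015; round gives code 8476.
Code 8476 maps back to 0 + 8476×0.000161743 V = 1.3709351 V.
Error = 1.371 − 1.3709351 = 6.49414e-05 V = 64.94 µV.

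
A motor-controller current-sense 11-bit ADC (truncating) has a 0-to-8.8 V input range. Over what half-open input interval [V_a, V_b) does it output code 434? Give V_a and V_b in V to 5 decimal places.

LSB = 8.8/2^11 = 4.297 mV.
V_a = V_low + 434·LSB = 1.86484 V; V_b = V_low + 435·LSB = 1.86914 V.

[1.86484 V, 1.86914 V)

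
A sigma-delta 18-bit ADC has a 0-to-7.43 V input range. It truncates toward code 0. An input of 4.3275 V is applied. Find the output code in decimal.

code 152682

Full-scale span = 7.43 V; LSB = 7.43/2^18 = 28.34 µV.
(4.3275 − 0) / 2.83432e-05 = 152682.121 LSBs.
So the output code is 152682.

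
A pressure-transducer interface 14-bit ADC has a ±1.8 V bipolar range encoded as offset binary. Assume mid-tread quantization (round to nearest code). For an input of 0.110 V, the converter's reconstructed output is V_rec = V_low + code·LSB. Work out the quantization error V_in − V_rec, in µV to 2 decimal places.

One LSB is 3.6 V / 16384 = 219.73 µV.
Scaled input = 8692.6222 LSBs, so code = 8693.
V_rec = (−1.8) + 8693·0.000219727 = 0.11008301 V.
V_in − V_rec = -8.30078e-05 V = -83.01 µV.

-83.01 µV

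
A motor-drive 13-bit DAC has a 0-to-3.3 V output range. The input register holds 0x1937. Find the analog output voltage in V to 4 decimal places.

2.6003 V

LSB = 3.3 V / 2^13 = 402.83 µV.
Code 0x1937 = 6455 decimal.
V_out = 0 + 6455 × 0.000402832 V = 2.60028 V.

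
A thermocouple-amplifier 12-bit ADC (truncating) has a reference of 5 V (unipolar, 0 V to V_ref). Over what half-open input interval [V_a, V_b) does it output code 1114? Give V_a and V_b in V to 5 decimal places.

LSB = 5/2^12 = 1.221 mV.
V_a = V_low + 1114·LSB = 1.35986 V; V_b = V_low + 1115·LSB = 1.36108 V.

[1.35986 V, 1.36108 V)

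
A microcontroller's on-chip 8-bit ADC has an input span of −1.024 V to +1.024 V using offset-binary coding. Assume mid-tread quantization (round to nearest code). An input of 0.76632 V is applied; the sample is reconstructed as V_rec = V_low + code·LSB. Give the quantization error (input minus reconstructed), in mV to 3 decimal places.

LSB = 2.048/2^8 = 8.000 mV.
(V_in − V_low)/LSB = (0.76632 − (−1.024))/0.008 = 223.7900 → code 224 (round).
Reconstructed: 0.768 V.
V_in − V_rec = -0.00168 V = -1.680 mV.

-1.680 mV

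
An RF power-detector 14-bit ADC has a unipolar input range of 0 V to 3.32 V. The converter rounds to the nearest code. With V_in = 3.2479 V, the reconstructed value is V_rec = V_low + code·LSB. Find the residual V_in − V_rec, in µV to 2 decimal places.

LSB = 3.32/2^14 = 202.64 µV.
(3.2479 − 0)/0.000202637 = 16028.1908; round gives code 16028.
V_rec = 0 + 16028·0.000202637 = 3.2478613 V.
Error = 3.2479 − 3.2478613 = 3.86719e-05 V = 38.67 µV.

38.67 µV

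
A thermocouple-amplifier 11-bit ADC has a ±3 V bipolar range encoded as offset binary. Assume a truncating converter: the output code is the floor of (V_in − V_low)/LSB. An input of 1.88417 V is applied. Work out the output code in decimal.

With 2048 levels over 6 V, one step is 2.930 mV.
(1.88417 − (−3)) / 0.00292969 = 1667.130 LSBs.
So the output code is 1667.

code 1667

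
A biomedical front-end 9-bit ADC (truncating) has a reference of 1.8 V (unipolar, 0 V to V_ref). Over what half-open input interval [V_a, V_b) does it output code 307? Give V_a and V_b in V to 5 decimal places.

[1.07930 V, 1.08281 V)

LSB = 1.8/2^9 = 3.516 mV.
V_a = V_low + 307·LSB = 1.0793 V; V_b = V_low + 308·LSB = 1.08281 V.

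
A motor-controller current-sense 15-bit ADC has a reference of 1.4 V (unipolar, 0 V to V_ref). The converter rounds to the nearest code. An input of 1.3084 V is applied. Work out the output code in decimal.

Full-scale span = 1.4 V; LSB = 1.4/2^15 = 42.72 µV.
(1.3084 − 0) / 4.27246e-05 = 30624.037 LSBs.
So the output code is 30624.

code 30624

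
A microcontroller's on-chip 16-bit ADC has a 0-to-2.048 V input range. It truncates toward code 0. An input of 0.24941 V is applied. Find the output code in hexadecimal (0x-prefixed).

Full-scale span = 2.048 V; LSB = 2.048/2^16 = 31.25 µV.
(V_in − V_low)/LSB = (0.24941 − 0) / 3.125e-05 = 7981.120.
So the output code is 7981.
In hexadecimal (0x-prefixed): 0x1F2D.

code 0x1F2D (decimal 7981)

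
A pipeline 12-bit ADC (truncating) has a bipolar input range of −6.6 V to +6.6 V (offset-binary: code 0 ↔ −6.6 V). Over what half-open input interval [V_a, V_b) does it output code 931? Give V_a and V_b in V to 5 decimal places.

LSB = 13.2/2^12 = 3.223 mV.
V_a = V_low + 931·LSB = -3.59971 V; V_b = V_low + 932·LSB = -3.59648 V.

[-3.59971 V, -3.59648 V)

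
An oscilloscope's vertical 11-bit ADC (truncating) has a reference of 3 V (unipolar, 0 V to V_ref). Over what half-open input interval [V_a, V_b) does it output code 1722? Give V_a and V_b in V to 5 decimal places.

[2.52246 V, 2.52393 V)

LSB = 3/2^11 = 1.465 mV.
V_a = V_low + 1722·LSB = 2.52246 V; V_b = V_low + 1723·LSB = 2.52393 V.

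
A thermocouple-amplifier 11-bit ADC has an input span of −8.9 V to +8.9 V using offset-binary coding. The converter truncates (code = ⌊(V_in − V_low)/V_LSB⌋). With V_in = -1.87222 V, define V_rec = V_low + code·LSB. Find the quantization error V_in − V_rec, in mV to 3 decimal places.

5.124 mV

LSB = 17.8/2^11 = 8.691 mV.
(V_in − V_low)/LSB = (-1.87222 − (−8.9))/0.00869141 = 808.5895 → code 808 (floor).
Code 808 maps back to (−8.9) + 808×0.00869141 V = -1.8773438 V.
Difference: 0.00512375 V → 5.124 mV.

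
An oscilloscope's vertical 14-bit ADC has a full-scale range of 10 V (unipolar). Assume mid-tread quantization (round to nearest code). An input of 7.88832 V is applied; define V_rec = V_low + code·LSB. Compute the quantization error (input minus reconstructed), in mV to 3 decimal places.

Step size: 10 V ÷ 2^14 = 0.610 mV.
Scaled input = 12924.2235 LSBs, so code = 12924.
V_rec = 0 + 12924·0.000610352 = 7.8881836 V.
Difference: 0.000136406 V → 0.136 mV.

0.136 mV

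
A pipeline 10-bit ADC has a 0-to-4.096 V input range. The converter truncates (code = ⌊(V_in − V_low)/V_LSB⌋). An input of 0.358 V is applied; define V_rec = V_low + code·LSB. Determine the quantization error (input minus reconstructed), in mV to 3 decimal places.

LSB = 4.096/2^10 = 4.000 mV.
Scaled input = 89.5000 LSBs, so code = 89.
Code 89 maps back to 0 + 89×0.004 V = 0.356 V.
Difference: 0.002 V → 2.000 mV.

2.000 mV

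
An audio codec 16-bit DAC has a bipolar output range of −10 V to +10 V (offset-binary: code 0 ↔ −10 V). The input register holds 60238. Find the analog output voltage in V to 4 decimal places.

LSB = 20 V / 2^16 = 305.18 µV.
V_out = (−10) + 60238 × 0.000305176 V = 8.38318 V.

8.3832 V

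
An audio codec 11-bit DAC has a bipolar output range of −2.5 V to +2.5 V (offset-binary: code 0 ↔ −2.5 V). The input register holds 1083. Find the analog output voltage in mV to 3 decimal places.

LSB = 5 V / 2^11 = 2.441 mV.
V_out = (−2.5) + 1083 × 0.00244141 V = 0.144043 V.
= 144.043 mV.

144.043 mV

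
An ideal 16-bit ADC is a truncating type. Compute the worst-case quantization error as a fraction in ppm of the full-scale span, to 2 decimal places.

Truncating → worst-case error = 1 LSB = V_FS/2^16, so 1e+06/65536 = 15.2588 ppm of full scale.

15.26 ppm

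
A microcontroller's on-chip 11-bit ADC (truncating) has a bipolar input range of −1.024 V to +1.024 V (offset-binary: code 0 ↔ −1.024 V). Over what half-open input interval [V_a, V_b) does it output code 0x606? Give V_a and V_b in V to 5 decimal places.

[0.51800 V, 0.51900 V)

LSB = 2.048/2^11 = 1.000 mV.
Code 0x606 = 1542 decimal.
V_a = V_low + 1542·LSB = 0.518 V; V_b = V_low + 1543·LSB = 0.519 V.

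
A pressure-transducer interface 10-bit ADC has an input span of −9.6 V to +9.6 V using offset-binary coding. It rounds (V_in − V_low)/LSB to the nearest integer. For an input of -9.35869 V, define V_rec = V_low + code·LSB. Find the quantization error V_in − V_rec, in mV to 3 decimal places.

-2.440 mV

Step size: 19.2 V ÷ 2^10 = 18.750 mV.
(-9.35869 − (−9.6))/0.01875 = 12.8699; round gives code 13.
Code 13 maps back to (−9.6) + 13×0.01875 V = -9.35625 V.
Difference: -0.00244 V → -2.440 mV.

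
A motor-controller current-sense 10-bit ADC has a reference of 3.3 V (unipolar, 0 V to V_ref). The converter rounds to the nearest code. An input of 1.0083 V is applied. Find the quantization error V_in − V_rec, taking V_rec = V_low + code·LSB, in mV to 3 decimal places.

Step size: 3.3 V ÷ 2^10 = 3.223 mV.
(V_in − V_low)/LSB = (1.0083 − 0)/0.00322266 = 312.8785 → code 313 (round).
V_rec = 0 + 313·0.00322266 = 1.0086914 V.
Error = 1.0083 − 1.0086914 = -0.000391406 V = -0.391 mV.

-0.391 mV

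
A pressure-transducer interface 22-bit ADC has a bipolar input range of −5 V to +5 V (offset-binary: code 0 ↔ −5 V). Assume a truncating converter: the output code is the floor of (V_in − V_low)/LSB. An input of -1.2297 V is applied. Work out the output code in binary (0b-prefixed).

code 0b110000010000101000010 (decimal 1581378)

Full-scale span = 10 V; LSB = 10/2^22 = 2.38 µV.
(-1.2297 − (−5)) / 2.38419e-06 = 1581378.437 LSBs.
So the output code is 1581378.
In binary (0b-prefixed): 0b110000010000101000010.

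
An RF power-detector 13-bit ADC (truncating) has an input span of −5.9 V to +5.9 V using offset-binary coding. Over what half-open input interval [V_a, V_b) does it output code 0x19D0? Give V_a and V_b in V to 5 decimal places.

[3.61836 V, 3.61980 V)

LSB = 11.8/2^13 = 1.440 mV.
Code 0x19D0 = 6608 decimal.
V_a = V_low + 6608·LSB = 3.61836 V; V_b = V_low + 6609·LSB = 3.6198 V.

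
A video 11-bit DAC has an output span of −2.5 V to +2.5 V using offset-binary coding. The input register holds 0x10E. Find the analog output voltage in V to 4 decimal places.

LSB = 5 V / 2^11 = 2.441 mV.
Code 0x10E = 270 decimal.
V_out = (−2.5) + 270 × 0.00244141 V = -1.84082 V.

-1.8408 V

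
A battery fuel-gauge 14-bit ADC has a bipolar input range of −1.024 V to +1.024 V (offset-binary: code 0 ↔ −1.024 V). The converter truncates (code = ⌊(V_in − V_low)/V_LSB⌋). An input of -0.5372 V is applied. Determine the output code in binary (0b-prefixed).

LSB = 2.048 V / 16384 = 125.00 µV.
(V_in − V_low)/LSB = (-0.5372 − (−1.024)) / 0.000125 = 3894.400.
Floor → code 3894.
In binary (0b-prefixed): 0b111100110110.

code 0b111100110110 (decimal 3894)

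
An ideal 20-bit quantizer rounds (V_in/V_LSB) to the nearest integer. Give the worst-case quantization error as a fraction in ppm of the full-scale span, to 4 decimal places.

0.4768 ppm

Rounding → worst-case error = ½ LSB = V_FS/2^21, so 1e+06/2097152 = 0.476837 ppm of full scale.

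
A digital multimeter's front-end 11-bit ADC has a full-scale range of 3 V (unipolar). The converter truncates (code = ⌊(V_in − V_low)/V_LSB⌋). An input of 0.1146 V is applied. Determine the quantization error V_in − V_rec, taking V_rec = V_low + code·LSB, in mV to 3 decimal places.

One LSB is 3 V / 2048 = 1.465 mV.
(V_in − V_low)/LSB = (0.1146 − 0)/0.00146484 = 78.2336 → code 78 (floor).
Code 78 maps back to 0 + 78×0.00146484 V = 0.11425781 V.
Difference: 0.000342187 V → 0.342 mV.

0.342 mV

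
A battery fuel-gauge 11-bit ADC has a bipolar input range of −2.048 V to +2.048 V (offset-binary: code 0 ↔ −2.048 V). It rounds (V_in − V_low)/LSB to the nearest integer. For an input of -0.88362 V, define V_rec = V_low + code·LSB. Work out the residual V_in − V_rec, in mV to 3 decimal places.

0.380 mV

Step size: 4.096 V ÷ 2^11 = 2.000 mV.
(V_in − V_low)/LSB = (-0.88362 − (−2.048))/0.002 = 582.1900 → code 582 (round).
Reconstructed: -0.884 V.
Difference: 0.00038 V → 0.380 mV.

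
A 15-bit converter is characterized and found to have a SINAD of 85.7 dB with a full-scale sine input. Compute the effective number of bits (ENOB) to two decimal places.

13.94 bits

ENOB = (SINAD − 1.76) / 6.02 = (85.7 − 1.76)/6.02 = 13.944.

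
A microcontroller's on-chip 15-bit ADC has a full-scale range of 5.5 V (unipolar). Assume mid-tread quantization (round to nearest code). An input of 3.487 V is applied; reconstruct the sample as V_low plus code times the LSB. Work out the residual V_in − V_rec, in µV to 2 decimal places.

-14.77 µV

LSB = 5.5/2^15 = 167.85 µV.
(V_in − V_low)/LSB = (3.487 − 0)/0.000167847 = 20774.9120 → code 20775 (round).
Reconstructed: 3.4870148 V.
Difference: -1.47705e-05 V → -14.77 µV.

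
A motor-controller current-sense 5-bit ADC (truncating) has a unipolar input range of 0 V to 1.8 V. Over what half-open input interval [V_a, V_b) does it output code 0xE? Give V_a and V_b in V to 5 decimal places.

LSB = 1.8/2^5 = 56.250 mV.
Code 0xE = 14 decimal.
V_a = V_low + 14·LSB = 0.7875 V; V_b = V_low + 15·LSB = 0.84375 V.

[0.78750 V, 0.84375 V)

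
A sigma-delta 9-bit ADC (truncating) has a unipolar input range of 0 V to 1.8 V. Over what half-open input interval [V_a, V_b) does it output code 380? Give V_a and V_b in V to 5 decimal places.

[1.33594 V, 1.33945 V)

LSB = 1.8/2^9 = 3.516 mV.
V_a = V_low + 380·LSB = 1.33594 V; V_b = V_low + 381·LSB = 1.33945 V.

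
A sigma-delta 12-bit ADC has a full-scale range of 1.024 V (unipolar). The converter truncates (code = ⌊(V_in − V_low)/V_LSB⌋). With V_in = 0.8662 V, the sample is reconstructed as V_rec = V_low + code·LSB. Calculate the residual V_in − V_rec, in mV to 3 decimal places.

One LSB is 1.024 V / 4096 = 250.00 µV.
(0.8662 − 0)/0.00025 = 3464.8000; ⌊·⌋ gives code 3464.
Reconstructed: 0.866 V.
Difference: 0.0002 V → 0.200 mV.

0.200 mV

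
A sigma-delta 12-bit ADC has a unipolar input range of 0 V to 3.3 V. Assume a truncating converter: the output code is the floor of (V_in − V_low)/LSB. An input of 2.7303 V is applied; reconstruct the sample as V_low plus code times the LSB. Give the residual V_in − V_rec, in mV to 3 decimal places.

LSB = 3.3/2^12 = 0.806 mV.
(2.7303 − 0)/0.000805664 = 3388.8815; ⌊·⌋ gives code 3388.
V_rec = 0 + 3388·0.000805664 = 2.7295898 V.
Error = 2.7303 − 2.7295898 = 0.000710156 V = 0.710 mV.

0.710 mV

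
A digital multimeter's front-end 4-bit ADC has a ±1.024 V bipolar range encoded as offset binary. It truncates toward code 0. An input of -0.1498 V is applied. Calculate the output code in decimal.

Full-scale span = 2.048 V; LSB = 2.048/2^4 = 128.000 mV.
(-0.1498 − (−1.024)) / 0.128 = 6.830 LSBs.
Floor → code 6.

code 6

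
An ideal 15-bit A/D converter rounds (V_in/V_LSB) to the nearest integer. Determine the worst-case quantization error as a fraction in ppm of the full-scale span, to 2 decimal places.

Rounding → worst-case error = ½ LSB = V_FS/2^16, so 1e+06/65536 = 15.2588 ppm of full scale.

15.26 ppm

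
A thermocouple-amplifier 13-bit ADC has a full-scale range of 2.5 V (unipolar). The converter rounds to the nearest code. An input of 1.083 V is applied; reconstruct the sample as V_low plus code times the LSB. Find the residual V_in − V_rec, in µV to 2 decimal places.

LSB = 2.5/2^13 = 305.18 µV.
Scaled input = 3548.7744 LSBs, so code = 3549.
V_rec = 0 + 3549·0.000305176 = 1.0830688 V.
Error = 1.083 − 1.0830688 = -6.88477e-05 V = -68.85 µV.

-68.85 µV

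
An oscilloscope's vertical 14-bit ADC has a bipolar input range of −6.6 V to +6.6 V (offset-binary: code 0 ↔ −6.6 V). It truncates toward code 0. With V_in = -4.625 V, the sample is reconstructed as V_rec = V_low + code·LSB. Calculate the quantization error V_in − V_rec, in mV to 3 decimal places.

0.317 mV

LSB = 13.2/2^14 = 0.806 mV.
(-4.625 − (−6.6))/0.000805664 = 2451.3939; ⌊·⌋ gives code 2451.
Reconstructed: -4.6253174 V.
V_in − V_rec = 0.000317383 V = 0.317 mV.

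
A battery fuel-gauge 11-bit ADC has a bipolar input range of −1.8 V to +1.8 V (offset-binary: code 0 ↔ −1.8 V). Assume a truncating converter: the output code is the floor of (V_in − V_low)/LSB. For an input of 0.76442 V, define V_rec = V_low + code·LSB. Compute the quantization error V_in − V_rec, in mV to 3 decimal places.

1.529 mV

Step size: 3.6 V ÷ 2^11 = 1.758 mV.
Scaled input = 1458.8700 LSBs, so code = 1458.
Code 1458 maps back to (−1.8) + 1458×0.00175781 V = 0.76289063 V.
Error = 0.76442 − 0.76289063 = 0.00152937 V = 1.529 mV.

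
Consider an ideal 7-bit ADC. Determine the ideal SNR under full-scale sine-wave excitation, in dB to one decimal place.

SNR ≈ 6.02·N + 1.76 dB = 6.02·7 + 1.76 = 43.90 dB.

43.9 dB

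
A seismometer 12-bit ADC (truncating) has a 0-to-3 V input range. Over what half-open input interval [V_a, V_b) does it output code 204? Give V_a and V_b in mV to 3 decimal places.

LSB = 3/2^12 = 0.732 mV.
V_a = V_low + 204·LSB = 0.149414 V; V_b = V_low + 205·LSB = 0.150146 V.

[149.414 mV, 150.146 mV)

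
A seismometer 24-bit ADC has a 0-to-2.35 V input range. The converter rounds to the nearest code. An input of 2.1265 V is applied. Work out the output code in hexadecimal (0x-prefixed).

Full-scale span = 2.35 V; LSB = 2.35/2^24 = 0.14 µV.
(2.1265 − 0) / 1.40071e-07 = 15181595.670 LSBs.
round(15181595.670) = 15181596.
In hexadecimal (0x-prefixed): 0xE7A71C.

code 0xE7A71C (decimal 15181596)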